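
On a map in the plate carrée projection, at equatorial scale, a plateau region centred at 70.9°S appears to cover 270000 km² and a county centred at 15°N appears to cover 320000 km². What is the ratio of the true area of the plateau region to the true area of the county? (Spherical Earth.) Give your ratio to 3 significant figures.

On the plate carrée, areal scale = h·k = 1 × sec φ, so true area = apparent × cos φ.
True area of plateau region: 270000 × cos(70.9°) = 270000 × 0.3272 = 88350 km².
True area of county: 320000 × cos(15°) = 320000 × 0.9659 = 309100 km².
Ratio = 88350 / 309100 ≈ 0.286.

0.286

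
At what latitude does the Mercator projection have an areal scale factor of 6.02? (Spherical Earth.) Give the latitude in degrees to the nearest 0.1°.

65.9°

Mercator areal scale is sec²φ.
sec²φ = 6.02  ⇒  cos²φ = 0.1661  ⇒  cos φ = 0.4076.
φ = arccos(0.4076) ≈ 65.9°.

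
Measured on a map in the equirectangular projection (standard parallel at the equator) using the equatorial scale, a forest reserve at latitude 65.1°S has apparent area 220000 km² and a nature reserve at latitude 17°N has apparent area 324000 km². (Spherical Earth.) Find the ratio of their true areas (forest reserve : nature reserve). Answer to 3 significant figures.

Plate carrée has h = 1 and k = sec φ, giving areal scale sec φ; true area = (apparent area) · cos φ.
True area of forest reserve: 220000 × cos(65.1°) = 220000 × 0.4210 = 92630 km².
True area of nature reserve: 324000 × cos(17°) = 324000 × 0.9563 = 309800 km².
Ratio = 92630 / 309800 ≈ 0.299.

0.299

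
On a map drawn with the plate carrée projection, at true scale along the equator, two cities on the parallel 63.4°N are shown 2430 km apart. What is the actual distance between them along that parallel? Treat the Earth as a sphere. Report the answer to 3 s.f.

For the equirectangular projection with φ₀ = 0 (plate carrée), h = 1 along meridians and k = sec φ along parallels.
Along the parallel at 63.4°, map distances are exaggerated by k = sec 63.4° = 2.233.
True distance = 2430 / 2.233 = 2430 × cos 63.4° ≈ 1090 km.

1090 km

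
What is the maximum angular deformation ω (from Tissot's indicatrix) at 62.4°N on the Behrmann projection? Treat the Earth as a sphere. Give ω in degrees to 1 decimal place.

The Behrmann projection is cylindrical equal-area with φ₀ = 30°. A cylindrical equal-area projection with standard parallel φ₀ has meridian scale h = cos φ / cos φ₀ and parallel scale k = cos φ₀ / cos φ (so areas are preserved, h·k = 1).
At 62.4°: h = 0.5350, k = 1.869; principal scales a = 1.869, b = 0.5350.
sin(ω/2) = (a − b)/(a + b) = 1.334/2.404 = 0.5550, so ω = 2 arcsin(0.5550) ≈ 67.4°.

67.4°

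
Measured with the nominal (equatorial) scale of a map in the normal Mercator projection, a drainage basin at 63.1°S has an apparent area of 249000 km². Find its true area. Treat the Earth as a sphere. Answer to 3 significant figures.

51000 km²

Mercator is conformal, so the point scale is isotropic: h = k = sec φ = 1/cos φ.
Areal scale = k² = sec²φ = 1/cos²(63.1°) = 1/0.4524² = 4.885.
True area = apparent / (areal scale) = 249000 / 4.885 ≈ 51000 km².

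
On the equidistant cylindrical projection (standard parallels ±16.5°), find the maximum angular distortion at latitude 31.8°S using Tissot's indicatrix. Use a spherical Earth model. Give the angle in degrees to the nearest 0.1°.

6.9°

In the equirectangular projection with standard parallel φ₀ = 16.5° (x = Rλ cos φ₀, y = Rφ), meridians are true-scale (h = 1) and the parallel scale is k = cos φ₀ / cos φ.
At 31.8°: h = 1.000, k = 1.128; principal scales a = 1.128, b = 1.000.
sin(ω/2) = (a − b)/(a + b) = 0.1282/2.128 = 0.06022, so ω = 2 arcsin(0.06022) ≈ 6.9°.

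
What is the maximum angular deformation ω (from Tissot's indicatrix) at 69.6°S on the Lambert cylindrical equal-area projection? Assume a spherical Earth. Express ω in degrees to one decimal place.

The Lambert cylindrical equal-area projection is the cylindrical equal-area projection with its standard parallel at the equator (φ₀ = 0). A cylindrical equal-area projection with standard parallel φ₀ has meridian scale h = cos φ / cos φ₀ and parallel scale k = cos φ₀ / cos φ (so areas are preserved, h·k = 1).
At 69.6°: h = 0.3486, k = 2.869; principal scales a = 2.869, b = 0.3486.
sin(ω/2) = (a − b)/(a + b) = 2.520/3.217 = 0.7833, so ω = 2 arcsin(0.7833) ≈ 103.1°.

103.1°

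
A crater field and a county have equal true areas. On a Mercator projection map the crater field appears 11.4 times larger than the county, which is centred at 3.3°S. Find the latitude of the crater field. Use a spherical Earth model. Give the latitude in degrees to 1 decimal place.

On Mercator, (apparent₁)/(apparent₂) = sec²φ₁ / sec²φ₂ when true areas are equal.
cos²φ₂ / cos²φ₁ = 11.4  ⇒  cos φ₁ = cos 3.3° / √11.4 = 0.9983/3.376 = 0.2957.
φ₁ = arccos(0.2957) ≈ 72.8°.

72.8°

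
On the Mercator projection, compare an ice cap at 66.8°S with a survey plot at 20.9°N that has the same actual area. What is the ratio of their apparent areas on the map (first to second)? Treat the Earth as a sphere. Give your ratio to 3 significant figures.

Mercator areal scale is sec²φ.
At 66.8°: sec²(66.8°) = 1/0.3939² = 6.444.
At 20.9°: sec²(20.9°) = 1/0.9342² = 1.146.
Ratio = 6.444/1.146 = cos²(20.9°)/cos²(66.8°) ≈ 5.62.

5.62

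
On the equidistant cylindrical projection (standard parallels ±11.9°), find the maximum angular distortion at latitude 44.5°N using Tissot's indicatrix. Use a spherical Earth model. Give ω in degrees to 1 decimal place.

With standard parallel φ₀ = 11.9°, the equirectangular projection gives x = Rλ cos φ₀, y = Rφ, so h = 1 and k = cos 11.9° / cos φ.
At 44.5°: h = 1.000, k = 1.372; principal scales a = 1.372, b = 1.000.
sin(ω/2) = (a − b)/(a + b) = 0.3719/2.372 = 0.1568, so ω = 2 arcsin(0.1568) ≈ 18.0°.

18.0°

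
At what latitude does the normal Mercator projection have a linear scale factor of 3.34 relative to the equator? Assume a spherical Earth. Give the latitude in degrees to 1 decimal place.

72.6°

Mercator scale is k = sec φ = 1/cos φ.
1/cos φ = 3.34  ⇒  cos φ = 0.2994  ⇒  φ = arccos(0.2994) ≈ 72.6°.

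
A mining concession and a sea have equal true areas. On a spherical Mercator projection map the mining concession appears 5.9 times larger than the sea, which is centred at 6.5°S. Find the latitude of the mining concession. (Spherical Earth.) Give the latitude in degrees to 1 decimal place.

For equal true areas on Mercator, apparent areas scale as sec²φ, so the ratio is cos²φ₂ / cos²φ₁.
cos²φ₂ / cos²φ₁ = 5.9  ⇒  cos φ₁ = cos 6.5° / √5.9 = 0.9936/2.429 = 0.4090.
φ₁ = arccos(0.4090) ≈ 65.9°.

65.9°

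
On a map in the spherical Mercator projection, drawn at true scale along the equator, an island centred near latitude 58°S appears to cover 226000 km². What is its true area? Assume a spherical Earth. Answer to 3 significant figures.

63500 km²

The Mercator projection is conformal; its linear scale factor is the same in every direction and equals sec φ = 1/cos φ.
Areal scale = k² = sec²φ = 1/cos²(58°) = 1/0.5299² = 3.561.
True area = apparent / (areal scale) = 226000 / 3.561 ≈ 63500 km².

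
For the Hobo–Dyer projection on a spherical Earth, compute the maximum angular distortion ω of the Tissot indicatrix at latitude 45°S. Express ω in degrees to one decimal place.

The Hobo–Dyer projection is cylindrical equal-area with φ₀ = 37.5°. A cylindrical equal-area projection with standard parallel φ₀ has meridian scale h = cos φ / cos φ₀ and parallel scale k = cos φ₀ / cos φ (so areas are preserved, h·k = 1).
At 45°: h = 0.8913, k = 1.122; principal scales a = 1.122, b = 0.8913.
sin(ω/2) = (a − b)/(a + b) = 0.2307/2.013 = 0.1146, so ω = 2 arcsin(0.1146) ≈ 13.2°.

13.2°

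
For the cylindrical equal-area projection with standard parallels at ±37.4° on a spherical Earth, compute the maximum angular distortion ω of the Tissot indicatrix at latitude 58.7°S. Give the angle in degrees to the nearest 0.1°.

A cylindrical equal-area projection with standard parallel φ₀ has meridian scale h = cos φ / cos φ₀ and parallel scale k = cos φ₀ / cos φ (so areas are preserved, h·k = 1).
At 58.7°: h = 0.6540, k = 1.529; principal scales a = 1.529, b = 0.6540.
sin(ω/2) = (a − b)/(a + b) = 0.8752/2.183 = 0.4009, so ω = 2 arcsin(0.4009) ≈ 47.3°.

47.3°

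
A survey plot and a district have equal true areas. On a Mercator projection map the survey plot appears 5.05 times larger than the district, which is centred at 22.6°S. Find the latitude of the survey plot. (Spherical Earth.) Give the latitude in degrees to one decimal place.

65.7°

On Mercator, (apparent₁)/(apparent₂) = sec²φ₁ / sec²φ₂ when true areas are equal.
cos²φ₂ / cos²φ₁ = 5.05  ⇒  cos φ₁ = cos 22.6° / √5.05 = 0.9232/2.247 = 0.4108.
φ₁ = arccos(0.4108) ≈ 65.7°.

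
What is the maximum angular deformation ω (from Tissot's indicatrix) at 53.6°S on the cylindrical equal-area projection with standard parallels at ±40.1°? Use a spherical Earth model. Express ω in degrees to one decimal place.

Cylindrical equal-area (φ₀ = 40.1°): h = cos φ / cos 40.1° along meridians, k = cos 40.1° / cos φ along parallels; h·k = 1.
At 53.6°: h = 0.7758, k = 1.289; principal scales a = 1.289, b = 0.7758.
sin(ω/2) = (a − b)/(a + b) = 0.5132/2.065 = 0.2486, so ω = 2 arcsin(0.2486) ≈ 28.8°.

28.8°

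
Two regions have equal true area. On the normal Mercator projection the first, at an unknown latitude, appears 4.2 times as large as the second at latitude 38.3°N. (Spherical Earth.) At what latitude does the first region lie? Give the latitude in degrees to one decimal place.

67.5°

For equal true areas on Mercator, apparent areas scale as sec²φ, so the ratio is cos²φ₂ / cos²φ₁.
cos²φ₂ / cos²φ₁ = 4.2  ⇒  cos φ₁ = cos 38.3° / √4.2 = 0.7848/2.049 = 0.3829.
φ₁ = arccos(0.3829) ≈ 67.5°.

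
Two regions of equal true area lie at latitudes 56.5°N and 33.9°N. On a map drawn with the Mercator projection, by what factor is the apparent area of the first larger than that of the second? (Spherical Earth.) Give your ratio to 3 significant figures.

Mercator is conformal with k = sec φ, so areal scale = k² = sec²φ.
At 56.5°: sec²(56.5°) = 1/0.5519² = 3.283.
At 33.9°: sec²(33.9°) = 1/0.8300² = 1.452.
Ratio = 3.283/1.452 = cos²(33.9°)/cos²(56.5°) ≈ 2.26.

2.26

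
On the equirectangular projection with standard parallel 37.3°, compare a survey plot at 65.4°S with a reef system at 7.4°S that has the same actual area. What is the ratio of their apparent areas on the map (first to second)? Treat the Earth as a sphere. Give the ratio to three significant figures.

2.38

The equidistant cylindrical projection with φ₀ = 37.3° has h = 1 (meridians true) and k = cos φ₀ / cos φ along parallels.
Areal scale at 65.4°: h·k = 1.000 × 1.911 = 1.911.
Areal scale at 7.4°: h·k = 1.000 × 0.8022 = 0.8022.
Ratio = 1.911/0.8022 ≈ 2.38.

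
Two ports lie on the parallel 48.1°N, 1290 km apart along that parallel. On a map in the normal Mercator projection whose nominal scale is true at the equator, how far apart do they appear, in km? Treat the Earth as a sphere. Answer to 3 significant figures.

The Mercator projection is conformal; its linear scale factor is the same in every direction and equals sec φ = 1/cos φ.
Along the parallel, k = sec 48.1° = 1/0.6678 = 1.497.
Map distance = 1290 × 1.497 ≈ 1930 km.

1930 km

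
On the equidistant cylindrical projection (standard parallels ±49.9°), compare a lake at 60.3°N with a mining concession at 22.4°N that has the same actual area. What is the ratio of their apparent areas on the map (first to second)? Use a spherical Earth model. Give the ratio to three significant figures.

1.87

With standard parallel φ₀ = 49.9°, the equirectangular projection gives x = Rλ cos φ₀, y = Rφ, so h = 1 and k = cos 49.9° / cos φ.
Areal scale at 60.3°: h·k = 1.000 × 1.300 = 1.300.
Areal scale at 22.4°: h·k = 1.000 × 0.6967 = 0.6967.
Ratio = 1.300/0.6967 ≈ 1.87.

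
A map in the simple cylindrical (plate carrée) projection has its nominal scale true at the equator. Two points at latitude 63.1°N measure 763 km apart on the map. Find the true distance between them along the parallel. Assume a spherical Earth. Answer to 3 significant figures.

345 km

For the equirectangular projection with φ₀ = 0 (plate carrée), h = 1 along meridians and k = sec φ along parallels.
Along the parallel at 63.1°, map distances are exaggerated by k = sec 63.1° = 2.210.
True distance = 763 / 2.210 = 763 × cos 63.1° ≈ 345 km.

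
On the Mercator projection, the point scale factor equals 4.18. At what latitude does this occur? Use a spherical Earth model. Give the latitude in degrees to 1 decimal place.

Mercator scale is k = sec φ = 1/cos φ.
1/cos φ = 4.18  ⇒  cos φ = 0.2392  ⇒  φ = arccos(0.2392) ≈ 76.2°.

76.2°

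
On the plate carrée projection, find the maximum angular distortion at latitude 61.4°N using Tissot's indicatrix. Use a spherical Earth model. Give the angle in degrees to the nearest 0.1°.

41.3°

For the equirectangular projection with φ₀ = 0 (plate carrée), h = 1 along meridians and k = sec φ along parallels.
At 61.4°: h = 1.000, k = 2.089; principal scales a = 2.089, b = 1.000.
sin(ω/2) = (a − b)/(a + b) = 1.089/3.089 = 0.3525, so ω = 2 arcsin(0.3525) ≈ 41.3°.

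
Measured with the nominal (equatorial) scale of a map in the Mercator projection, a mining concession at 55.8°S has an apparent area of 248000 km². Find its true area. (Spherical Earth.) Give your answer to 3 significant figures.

For Mercator, h = k = sec φ (a conformal cylindrical projection has a single point scale, 1/cos φ).
Areal scale = k² = sec²φ = 1/cos²(55.8°) = 1/0.5621² = 3.165.
True area = apparent / (areal scale) = 248000 / 3.165 ≈ 78400 km².

78400 km²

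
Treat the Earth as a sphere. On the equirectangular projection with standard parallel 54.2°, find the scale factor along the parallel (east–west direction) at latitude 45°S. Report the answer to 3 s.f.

In the equirectangular projection with standard parallel φ₀ = 54.2° (x = Rλ cos φ₀, y = Rφ), meridians are true-scale (h = 1) and the parallel scale is k = cos φ₀ / cos φ.
k = cos 54.2° / cos 45° = 0.5850/0.7071 = 0.8273.

0.827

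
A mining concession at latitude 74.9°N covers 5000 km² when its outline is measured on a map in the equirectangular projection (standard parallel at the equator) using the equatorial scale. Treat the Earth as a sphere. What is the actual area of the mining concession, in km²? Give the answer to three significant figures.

1300 km²

For the equirectangular projection with φ₀ = 0 (plate carrée), h = 1 along meridians and k = sec φ along parallels.
Areal scale = h·k = 1 × sec φ; at 74.9°, h = 1.000, k = 3.839, so h·k = 3.839.
True area = apparent / (areal scale) = 5000 / 3.839 ≈ 1300 km².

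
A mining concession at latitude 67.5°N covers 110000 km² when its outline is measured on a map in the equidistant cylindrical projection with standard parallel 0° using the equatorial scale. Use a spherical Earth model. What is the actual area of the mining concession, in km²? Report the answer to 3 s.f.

For the equirectangular projection with φ₀ = 0 (plate carrée), h = 1 along meridians and k = sec φ along parallels.
Areal scale = h·k = 1 × sec φ; at 67.5°, h = 1.000, k = 2.613, so h·k = 2.613.
True area = apparent / (areal scale) = 110000 / 2.613 ≈ 42100 km².

42100 km²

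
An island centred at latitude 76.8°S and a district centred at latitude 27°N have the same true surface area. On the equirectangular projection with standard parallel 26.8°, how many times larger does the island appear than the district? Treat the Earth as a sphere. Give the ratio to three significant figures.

The equidistant cylindrical projection with φ₀ = 26.8° has h = 1 (meridians true) and k = cos φ₀ / cos φ along parallels.
Areal scale at 76.8°: h·k = 1.000 × 3.909 = 3.909.
Areal scale at 27°: h·k = 1.000 × 1.002 = 1.002.
Ratio = 3.909/1.002 ≈ 3.90.

3.90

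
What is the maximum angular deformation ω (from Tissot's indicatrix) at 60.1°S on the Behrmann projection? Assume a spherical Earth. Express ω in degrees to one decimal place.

Behrmann is a cylindrical equal-area projection with standard parallels at ±30°. Cylindrical equal-area (φ₀ = 30°): h = cos φ / cos 30° along meridians, k = cos 30° / cos φ along parallels; h·k = 1.
At 60.1°: h = 0.5756, k = 1.737; principal scales a = 1.737, b = 0.5756.
sin(ω/2) = (a − b)/(a + b) = 1.162/2.313 = 0.5023, so ω = 2 arcsin(0.5023) ≈ 60.3°.

60.3°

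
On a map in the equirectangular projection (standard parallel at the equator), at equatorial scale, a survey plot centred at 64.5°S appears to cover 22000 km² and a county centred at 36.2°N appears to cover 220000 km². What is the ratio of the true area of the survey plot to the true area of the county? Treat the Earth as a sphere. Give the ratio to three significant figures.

Plate carrée has h = 1 and k = sec φ, giving areal scale sec φ; true area = (apparent area) · cos φ.
True area of survey plot: 22000 × cos(64.5°) = 22000 × 0.4305 = 9471 km².
True area of county: 220000 × cos(36.2°) = 220000 × 0.8070 = 177500 km².
Ratio = 9471 / 177500 ≈ 0.0533.

0.0533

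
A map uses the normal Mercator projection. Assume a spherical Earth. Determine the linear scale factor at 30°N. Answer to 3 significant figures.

The Mercator projection is conformal; its linear scale factor is the same in every direction and equals sec φ = 1/cos φ.
k = 1/cos 30° = 1/0.8660 = 1.155.

1.15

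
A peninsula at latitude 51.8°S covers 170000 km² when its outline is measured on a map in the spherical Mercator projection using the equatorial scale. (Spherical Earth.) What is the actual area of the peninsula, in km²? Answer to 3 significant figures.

65000 km²

Mercator is conformal, so the point scale is isotropic: h = k = sec φ = 1/cos φ.
Areal scale = k² = sec²φ = 1/cos²(51.8°) = 1/0.6184² = 2.615.
True area = apparent / (areal scale) = 170000 / 2.615 ≈ 65000 km².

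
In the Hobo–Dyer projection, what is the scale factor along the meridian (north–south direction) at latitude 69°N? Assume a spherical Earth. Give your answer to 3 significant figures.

0.452

The Hobo–Dyer projection is cylindrical equal-area with φ₀ = 37.5°. For cylindrical equal-area with standard parallel φ₀, h = cos φ / cos φ₀ and k = cos φ₀ / cos φ, so h·k = 1.
h = cos 69° / cos 37.5° = 0.3584/0.7934 = 0.4517.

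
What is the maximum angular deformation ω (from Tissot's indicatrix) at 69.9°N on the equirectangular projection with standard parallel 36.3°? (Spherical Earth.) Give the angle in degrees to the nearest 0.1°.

The equidistant cylindrical projection with φ₀ = 36.3° has h = 1 (meridians true) and k = cos φ₀ / cos φ along parallels.
At 69.9°: h = 1.000, k = 2.345; principal scales a = 2.345, b = 1.000.
sin(ω/2) = (a − b)/(a + b) = 1.345/3.345 = 0.4021, so ω = 2 arcsin(0.4021) ≈ 47.4°.

47.4°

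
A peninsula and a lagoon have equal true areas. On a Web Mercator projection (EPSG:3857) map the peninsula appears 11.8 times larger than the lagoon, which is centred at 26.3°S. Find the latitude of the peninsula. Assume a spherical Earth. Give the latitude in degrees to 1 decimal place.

74.9°

For equal true areas on Mercator, apparent areas scale as sec²φ, so the ratio is cos²φ₂ / cos²φ₁.
cos²φ₂ / cos²φ₁ = 11.8  ⇒  cos φ₁ = cos 26.3° / √11.8 = 0.8965/3.435 = 0.2610.
φ₁ = arccos(0.2610) ≈ 74.9°.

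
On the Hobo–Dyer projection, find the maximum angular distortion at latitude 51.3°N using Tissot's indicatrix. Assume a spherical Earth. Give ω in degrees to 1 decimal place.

Hobo–Dyer is a cylindrical equal-area projection with standard parallels at ±37.5°. A cylindrical equal-area projection with standard parallel φ₀ has meridian scale h = cos φ / cos φ₀ and parallel scale k = cos φ₀ / cos φ (so areas are preserved, h·k = 1).
At 51.3°: h = 0.7881, k = 1.269; principal scales a = 1.269, b = 0.7881.
sin(ω/2) = (a − b)/(a + b) = 0.4808/2.057 = 0.2337, so ω = 2 arcsin(0.2337) ≈ 27.0°.

27.0°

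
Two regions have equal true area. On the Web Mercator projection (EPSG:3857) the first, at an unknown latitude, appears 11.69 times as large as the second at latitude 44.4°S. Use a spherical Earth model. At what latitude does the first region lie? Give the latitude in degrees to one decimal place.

77.9°

For equal true areas on Mercator, apparent areas scale as sec²φ, so the ratio is cos²φ₂ / cos²φ₁.
cos²φ₂ / cos²φ₁ = 11.69  ⇒  cos φ₁ = cos 44.4° / √11.69 = 0.7145/3.419 = 0.2090.
φ₁ = arccos(0.2090) ≈ 77.9°.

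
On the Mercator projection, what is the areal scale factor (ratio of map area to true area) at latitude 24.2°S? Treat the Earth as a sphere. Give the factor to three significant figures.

1.20

Mercator is conformal, so the point scale is isotropic: h = k = sec φ = 1/cos φ.
Areal scale = k² = sec²φ = 1/cos²(24.2°) = 1/0.9121² = 1.202.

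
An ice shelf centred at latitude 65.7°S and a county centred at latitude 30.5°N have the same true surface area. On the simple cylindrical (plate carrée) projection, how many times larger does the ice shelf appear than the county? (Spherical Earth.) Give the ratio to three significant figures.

In the plate carrée (x = Rλ, y = Rφ), meridians are true-scale (h = 1) and parallels are stretched by k = sec φ.
Areal scale at 65.7°: h·k = 1.000 × 2.430 = 2.430.
Areal scale at 30.5°: h·k = 1.000 × 1.161 = 1.161.
Ratio = 2.430/1.161 ≈ 2.09.

2.09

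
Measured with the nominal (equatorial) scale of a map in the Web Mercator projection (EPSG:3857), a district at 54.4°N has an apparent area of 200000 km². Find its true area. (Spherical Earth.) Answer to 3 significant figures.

Mercator is conformal, so the point scale is isotropic: h = k = sec φ = 1/cos φ.
Areal scale = k² = sec²φ = 1/cos²(54.4°) = 1/0.5821² = 2.951.
True area = apparent / (areal scale) = 200000 / 2.951 ≈ 67800 km².

67800 km²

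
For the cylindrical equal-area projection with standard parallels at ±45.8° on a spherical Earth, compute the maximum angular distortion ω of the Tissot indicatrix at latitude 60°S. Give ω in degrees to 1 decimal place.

A cylindrical equal-area projection with standard parallel φ₀ has meridian scale h = cos φ / cos φ₀ and parallel scale k = cos φ₀ / cos φ (so areas are preserved, h·k = 1).
At 60°: h = 0.7172, k = 1.394; principal scales a = 1.394, b = 0.7172.
sin(ω/2) = (a − b)/(a + b) = 0.6771/2.112 = 0.3207, so ω = 2 arcsin(0.3207) ≈ 37.4°.

37.4°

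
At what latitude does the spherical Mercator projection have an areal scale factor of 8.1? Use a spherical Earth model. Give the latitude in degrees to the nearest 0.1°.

69.4°

Mercator areal scale is sec²φ.
sec²φ = 8.1  ⇒  cos²φ = 0.1235  ⇒  cos φ = 0.3514.
φ = arccos(0.3514) ≈ 69.4°.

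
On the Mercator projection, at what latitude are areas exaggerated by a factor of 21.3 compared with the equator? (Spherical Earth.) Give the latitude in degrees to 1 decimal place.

Mercator areal scale is sec²φ.
sec²φ = 21.3  ⇒  cos²φ = 0.04695  ⇒  cos φ = 0.2167.
φ = arccos(0.2167) ≈ 77.5°.

77.5°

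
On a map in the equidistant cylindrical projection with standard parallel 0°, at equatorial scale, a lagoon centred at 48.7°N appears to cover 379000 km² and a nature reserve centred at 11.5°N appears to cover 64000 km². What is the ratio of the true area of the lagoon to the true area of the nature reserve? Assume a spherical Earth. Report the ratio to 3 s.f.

3.99

On the plate carrée, areal scale = h·k = 1 × sec φ, so true area = apparent × cos φ.
True area of lagoon: 379000 × cos(48.7°) = 379000 × 0.6600 = 250100 km².
True area of nature reserve: 64000 × cos(11.5°) = 64000 × 0.9799 = 62720 km².
Ratio = 250100 / 62720 ≈ 3.99.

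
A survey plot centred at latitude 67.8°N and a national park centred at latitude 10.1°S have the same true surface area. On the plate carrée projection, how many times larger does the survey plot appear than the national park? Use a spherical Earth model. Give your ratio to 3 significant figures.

2.61

Plate carrée maps x = Rλ, y = Rφ. The meridian scale is h = 1 and the parallel scale is k = 1/cos φ = sec φ.
Areal scale at 67.8°: h·k = 1.000 × 2.647 = 2.647.
Areal scale at 10.1°: h·k = 1.000 × 1.016 = 1.016.
Ratio = 2.647/1.016 ≈ 2.61.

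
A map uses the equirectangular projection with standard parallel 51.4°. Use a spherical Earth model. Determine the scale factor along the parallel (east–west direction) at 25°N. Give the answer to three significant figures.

With standard parallel φ₀ = 51.4°, the equirectangular projection gives x = Rλ cos φ₀, y = Rφ, so h = 1 and k = cos 51.4° / cos φ.
k = cos 51.4° / cos 25° = 0.6239/0.9063 = 0.6884.

0.688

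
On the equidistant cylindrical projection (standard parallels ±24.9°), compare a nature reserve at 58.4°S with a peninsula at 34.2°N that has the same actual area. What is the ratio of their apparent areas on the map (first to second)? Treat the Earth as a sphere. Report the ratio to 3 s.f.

1.58

In the equirectangular projection with standard parallel φ₀ = 24.9° (x = Rλ cos φ₀, y = Rφ), meridians are true-scale (h = 1) and the parallel scale is k = cos φ₀ / cos φ.
Areal scale at 58.4°: h·k = 1.000 × 1.731 = 1.731.
Areal scale at 34.2°: h·k = 1.000 × 1.097 = 1.097.
Ratio = 1.731/1.097 ≈ 1.58.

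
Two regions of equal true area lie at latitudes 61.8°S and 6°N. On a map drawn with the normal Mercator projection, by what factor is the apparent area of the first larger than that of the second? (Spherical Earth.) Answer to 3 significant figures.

Mercator is conformal with k = sec φ, so areal scale = k² = sec²φ.
At 61.8°: sec²(61.8°) = 1/0.4726² = 4.478.
At 6°: sec²(6°) = 1/0.9945² = 1.011.
Ratio = 4.478/1.011 = cos²(6°)/cos²(61.8°) ≈ 4.43.

4.43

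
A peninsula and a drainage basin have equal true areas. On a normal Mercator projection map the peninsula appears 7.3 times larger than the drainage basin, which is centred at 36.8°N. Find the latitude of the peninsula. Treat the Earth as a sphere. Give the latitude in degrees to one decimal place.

72.8°

On Mercator, (apparent₁)/(apparent₂) = sec²φ₁ / sec²φ₂ when true areas are equal.
cos²φ₂ / cos²φ₁ = 7.3  ⇒  cos φ₁ = cos 36.8° / √7.3 = 0.8007/2.702 = 0.2964.
φ₁ = arccos(0.2964) ≈ 72.8°.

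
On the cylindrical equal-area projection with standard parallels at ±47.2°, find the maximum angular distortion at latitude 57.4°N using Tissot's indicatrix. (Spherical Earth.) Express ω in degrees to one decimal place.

A cylindrical equal-area projection with standard parallel φ₀ has meridian scale h = cos φ / cos φ₀ and parallel scale k = cos φ₀ / cos φ (so areas are preserved, h·k = 1).
At 57.4°: h = 0.7930, k = 1.261; principal scales a = 1.261, b = 0.7930.
sin(ω/2) = (a − b)/(a + b) = 0.4681/2.054 = 0.2279, so ω = 2 arcsin(0.2279) ≈ 26.3°.

26.3°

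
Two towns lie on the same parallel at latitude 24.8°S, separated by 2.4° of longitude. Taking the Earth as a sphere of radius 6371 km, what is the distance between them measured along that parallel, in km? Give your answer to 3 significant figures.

242 km

Arc length along a parallel = R cos φ · Δλ (with Δλ in radians).
= 6371 × cos 24.8° × (2.4° × π/180) = 6371 × 0.9078 × 0.04189 ≈ 242 km.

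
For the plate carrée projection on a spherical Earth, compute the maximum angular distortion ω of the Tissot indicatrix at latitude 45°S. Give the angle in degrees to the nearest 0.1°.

In the plate carrée (x = Rλ, y = Rφ), meridians are true-scale (h = 1) and parallels are stretched by k = sec φ.
At 45°: h = 1.000, k = 1.414; principal scales a = 1.414, b = 1.000.
sin(ω/2) = (a − b)/(a + b) = 0.4142/2.414 = 0.1716, so ω = 2 arcsin(0.1716) ≈ 19.8°.

19.8°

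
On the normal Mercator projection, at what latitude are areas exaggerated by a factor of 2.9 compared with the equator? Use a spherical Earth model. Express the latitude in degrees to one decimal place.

54.0°

Mercator areal scale is sec²φ.
sec²φ = 2.9  ⇒  cos²φ = 0.3448  ⇒  cos φ = 0.5872.
φ = arccos(0.5872) ≈ 54.0°.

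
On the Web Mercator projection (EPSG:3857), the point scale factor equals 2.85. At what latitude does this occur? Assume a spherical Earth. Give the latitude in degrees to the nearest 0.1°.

Mercator scale is k = sec φ = 1/cos φ.
1/cos φ = 2.85  ⇒  cos φ = 0.3509  ⇒  φ = arccos(0.3509) ≈ 69.5°.

69.5°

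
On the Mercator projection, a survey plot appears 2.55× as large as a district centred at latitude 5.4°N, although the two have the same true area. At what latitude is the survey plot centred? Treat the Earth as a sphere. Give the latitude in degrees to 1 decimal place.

Mercator areal scale is sec²φ, so apparent-area ratio = sec²φ₁ / sec²φ₂ = cos²φ₂ / cos²φ₁.
cos²φ₂ / cos²φ₁ = 2.55  ⇒  cos φ₁ = cos 5.4° / √2.55 = 0.9956/1.597 = 0.6234.
φ₁ = arccos(0.6234) ≈ 51.4°.

51.4°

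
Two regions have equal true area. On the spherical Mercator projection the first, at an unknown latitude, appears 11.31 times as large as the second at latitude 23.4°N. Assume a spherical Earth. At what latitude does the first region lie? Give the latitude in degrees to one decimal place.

Mercator areal scale is sec²φ, so apparent-area ratio = sec²φ₁ / sec²φ₂ = cos²φ₂ / cos²φ₁.
cos²φ₂ / cos²φ₁ = 11.31  ⇒  cos φ₁ = cos 23.4° / √11.31 = 0.9178/3.363 = 0.2729.
φ₁ = arccos(0.2729) ≈ 74.2°.

74.2°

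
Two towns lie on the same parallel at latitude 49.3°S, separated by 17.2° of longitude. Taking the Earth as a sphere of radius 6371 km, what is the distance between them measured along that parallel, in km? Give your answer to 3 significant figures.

1250 km

Arc length along a parallel = R cos φ · Δλ (with Δλ in radians).
= 6371 × cos 49.3° × (17.2° × π/180) = 6371 × 0.6521 × 0.3002 ≈ 1250 km.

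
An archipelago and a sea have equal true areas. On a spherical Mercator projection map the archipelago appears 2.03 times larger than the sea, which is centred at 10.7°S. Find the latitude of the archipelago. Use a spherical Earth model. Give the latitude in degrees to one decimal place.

46.4°

For equal true areas on Mercator, apparent areas scale as sec²φ, so the ratio is cos²φ₂ / cos²φ₁.
cos²φ₂ / cos²φ₁ = 2.03  ⇒  cos φ₁ = cos 10.7° / √2.03 = 0.9826/1.425 = 0.6897.
φ₁ = arccos(0.6897) ≈ 46.4°.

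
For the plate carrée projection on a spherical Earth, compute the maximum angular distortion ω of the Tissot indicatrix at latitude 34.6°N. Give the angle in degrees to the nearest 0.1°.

11.1°

Plate carrée maps x = Rλ, y = Rφ. The meridian scale is h = 1 and the parallel scale is k = 1/cos φ = sec φ.
At 34.6°: h = 1.000, k = 1.215; principal scales a = 1.215, b = 1.000.
sin(ω/2) = (a − b)/(a + b) = 0.2149/2.215 = 0.09701, so ω = 2 arcsin(0.09701) ≈ 11.1°.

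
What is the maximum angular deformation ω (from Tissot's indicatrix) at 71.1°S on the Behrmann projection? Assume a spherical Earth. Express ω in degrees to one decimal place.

The Behrmann projection is cylindrical equal-area with φ₀ = 30°. For cylindrical equal-area with standard parallel φ₀, h = cos φ / cos φ₀ and k = cos φ₀ / cos φ, so h·k = 1.
At 71.1°: h = 0.3740, k = 2.674; principal scales a = 2.674, b = 0.3740.
sin(ω/2) = (a − b)/(a + b) = 2.300/3.048 = 0.7545, so ω = 2 arcsin(0.7545) ≈ 98.0°.

98.0°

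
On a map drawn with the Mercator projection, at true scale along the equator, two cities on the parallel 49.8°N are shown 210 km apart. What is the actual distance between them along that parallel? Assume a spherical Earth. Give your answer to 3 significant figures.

Mercator is conformal, so the point scale is isotropic: h = k = sec φ = 1/cos φ.
Along the parallel at 49.8°, map distances are exaggerated by k = sec 49.8° = 1.549.
True distance = 210 / 1.549 = 210 × cos 49.8° ≈ 136 km.

136 km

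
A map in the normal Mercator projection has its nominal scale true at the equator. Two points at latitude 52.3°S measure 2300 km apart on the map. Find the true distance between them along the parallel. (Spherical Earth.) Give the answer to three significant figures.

1410 km

Mercator is conformal, so the point scale is isotropic: h = k = sec φ = 1/cos φ.
Along the parallel at 52.3°, map distances are exaggerated by k = sec 52.3° = 1.635.
True distance = 2300 / 1.635 = 2300 × cos 52.3° ≈ 1410 km.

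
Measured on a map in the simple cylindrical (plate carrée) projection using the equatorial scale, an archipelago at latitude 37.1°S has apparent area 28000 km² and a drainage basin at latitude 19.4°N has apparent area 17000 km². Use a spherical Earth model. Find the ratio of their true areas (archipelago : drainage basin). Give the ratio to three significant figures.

1.39

On the plate carrée, areal scale = h·k = 1 × sec φ, so true area = apparent × cos φ.
True area of archipelago: 28000 × cos(37.1°) = 28000 × 0.7976 = 22330 km².
True area of drainage basin: 17000 × cos(19.4°) = 17000 × 0.9432 = 16030 km².
Ratio = 22330 / 16030 ≈ 1.39.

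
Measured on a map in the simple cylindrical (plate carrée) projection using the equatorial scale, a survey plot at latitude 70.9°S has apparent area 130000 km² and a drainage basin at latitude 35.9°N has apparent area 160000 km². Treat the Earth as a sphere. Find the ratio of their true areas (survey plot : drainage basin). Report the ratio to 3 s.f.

0.328

On the plate carrée, areal scale = h·k = 1 × sec φ, so true area = apparent × cos φ.
True area of survey plot: 130000 × cos(70.9°) = 130000 × 0.3272 = 42540 km².
True area of drainage basin: 160000 × cos(35.9°) = 160000 × 0.8100 = 129600 km².
Ratio = 42540 / 129600 ≈ 0.328.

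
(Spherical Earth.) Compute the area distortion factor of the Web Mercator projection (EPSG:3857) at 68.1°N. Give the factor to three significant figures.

7.19

For Mercator, h = k = sec φ (a conformal cylindrical projection has a single point scale, 1/cos φ).
Areal scale = k² = sec²φ = 1/cos²(68.1°) = 1/0.3730² = 7.188.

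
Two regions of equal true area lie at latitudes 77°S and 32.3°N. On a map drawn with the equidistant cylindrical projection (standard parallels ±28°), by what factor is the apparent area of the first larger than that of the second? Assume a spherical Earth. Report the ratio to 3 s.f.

The equidistant cylindrical projection with φ₀ = 28° has h = 1 (meridians true) and k = cos φ₀ / cos φ along parallels.
Areal scale at 77°: h·k = 1.000 × 3.925 = 3.925.
Areal scale at 32.3°: h·k = 1.000 × 1.045 = 1.045.
Ratio = 3.925/1.045 ≈ 3.76.

3.76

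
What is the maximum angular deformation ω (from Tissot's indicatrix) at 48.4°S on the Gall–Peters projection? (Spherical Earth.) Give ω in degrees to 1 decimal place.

7.2°

The Gall–Peters projection is cylindrical equal-area with φ₀ = 45°. A cylindrical equal-area projection with standard parallel φ₀ has meridian scale h = cos φ / cos φ₀ and parallel scale k = cos φ₀ / cos φ (so areas are preserved, h·k = 1).
At 48.4°: h = 0.9389, k = 1.065; principal scales a = 1.065, b = 0.9389.
sin(ω/2) = (a − b)/(a + b) = 0.1261/2.004 = 0.06293, so ω = 2 arcsin(0.06293) ≈ 7.2°.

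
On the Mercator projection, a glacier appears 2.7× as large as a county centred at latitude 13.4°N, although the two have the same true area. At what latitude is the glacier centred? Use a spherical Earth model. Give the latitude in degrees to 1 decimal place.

53.7°

On Mercator, (apparent₁)/(apparent₂) = sec²φ₁ / sec²φ₂ when true areas are equal.
cos²φ₂ / cos²φ₁ = 2.7  ⇒  cos φ₁ = cos 13.4° / √2.7 = 0.9728/1.643 = 0.5920.
φ₁ = arccos(0.5920) ≈ 53.7°.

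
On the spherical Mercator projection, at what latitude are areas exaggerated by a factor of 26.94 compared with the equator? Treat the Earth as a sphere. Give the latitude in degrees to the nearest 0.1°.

78.9°

Mercator areal scale is sec²φ.
sec²φ = 26.94  ⇒  cos²φ = 0.03712  ⇒  cos φ = 0.1927.
φ = arccos(0.1927) ≈ 78.9°.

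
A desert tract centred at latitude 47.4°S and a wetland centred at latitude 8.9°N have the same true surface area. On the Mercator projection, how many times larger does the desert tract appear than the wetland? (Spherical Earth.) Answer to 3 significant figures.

2.13

Mercator is conformal with k = sec φ, so areal scale = k² = sec²φ.
At 47.4°: sec²(47.4°) = 1/0.6769² = 2.183.
At 8.9°: sec²(8.9°) = 1/0.9880² = 1.025.
Ratio = 2.183/1.025 = cos²(8.9°)/cos²(47.4°) ≈ 2.13.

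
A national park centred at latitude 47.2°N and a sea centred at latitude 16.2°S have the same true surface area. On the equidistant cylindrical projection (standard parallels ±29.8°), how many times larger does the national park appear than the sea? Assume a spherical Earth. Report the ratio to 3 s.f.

1.41

The equidistant cylindrical projection with φ₀ = 29.8° has h = 1 (meridians true) and k = cos φ₀ / cos φ along parallels.
Areal scale at 47.2°: h·k = 1.000 × 1.277 = 1.277.
Areal scale at 16.2°: h·k = 1.000 × 0.9036 = 0.9036.
Ratio = 1.277/0.9036 ≈ 1.41.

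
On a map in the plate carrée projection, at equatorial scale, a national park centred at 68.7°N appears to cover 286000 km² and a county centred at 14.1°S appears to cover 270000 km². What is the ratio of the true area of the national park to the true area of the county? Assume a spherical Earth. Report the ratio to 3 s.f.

0.397

On the plate carrée, areal scale = h·k = 1 × sec φ, so true area = apparent × cos φ.
True area of national park: 286000 × cos(68.7°) = 286000 × 0.3633 = 103900 km².
True area of county: 270000 × cos(14.1°) = 270000 × 0.9699 = 261900 km².
Ratio = 103900 / 261900 ≈ 0.397.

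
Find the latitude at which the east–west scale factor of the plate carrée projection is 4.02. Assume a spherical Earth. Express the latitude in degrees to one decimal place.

Plate carrée: h = 1, k = sec φ along parallels.
sec φ = 4.02  ⇒  cos φ = 0.2488  ⇒  φ ≈ 75.6°.

75.6°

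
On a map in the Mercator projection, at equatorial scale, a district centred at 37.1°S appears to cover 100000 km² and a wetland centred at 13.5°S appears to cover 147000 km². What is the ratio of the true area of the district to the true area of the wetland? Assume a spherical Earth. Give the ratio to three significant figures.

Since Mercator area scale is 1/cos²φ, the true area equals the apparent area multiplied by cos²φ.
True area of district: 100000 × cos²(37.1°) = 100000 × 0.6361 = 63610 km².
True area of wetland: 147000 × cos²(13.5°) = 147000 × 0.9455 = 139000 km².
Ratio = 63610 / 139000 ≈ 0.458.

0.458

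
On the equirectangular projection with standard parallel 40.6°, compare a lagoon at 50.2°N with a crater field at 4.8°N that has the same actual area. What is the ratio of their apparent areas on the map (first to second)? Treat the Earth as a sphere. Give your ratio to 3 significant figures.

1.56

The equidistant cylindrical projection with φ₀ = 40.6° has h = 1 (meridians true) and k = cos φ₀ / cos φ along parallels.
Areal scale at 50.2°: h·k = 1.000 × 1.186 = 1.186.
Areal scale at 4.8°: h·k = 1.000 × 0.7619 = 0.7619.
Ratio = 1.186/0.7619 ≈ 1.56.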